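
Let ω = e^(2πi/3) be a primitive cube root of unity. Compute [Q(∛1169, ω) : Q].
[Q(∛1169, ω) : Q] = 6

[Q(∛1169):Q] = 3 (min poly x^3 - 1169, irreducible since 1169 is not a perfect cube). [Q(ω):Q] = 2 (min poly x^2 + x + 1). Since Q(∛1169) ⊂ R and ω ∉ R, we have ω ∉ Q(∛1169), so x^2 + x + 1 remains irreducible over Q(∛1169) and [Q(∛1169, ω) : Q(∛1169)] = 2. By the tower law, [Q(∛1169, ω) : Q] = 3 · 2 = 6. (In fact Q(∛1169, ω) is the splitting field of x^3 - 1169 over Q.)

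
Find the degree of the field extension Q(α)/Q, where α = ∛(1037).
[Q(α):Q] = 3

The minimal polynomial of α is x^3 - 1037, irreducible over Q since 1037 is not a perfect cube (so x^3 - 1037 has no rational root). Hence [Q(α):Q] = deg(m_α) = 3.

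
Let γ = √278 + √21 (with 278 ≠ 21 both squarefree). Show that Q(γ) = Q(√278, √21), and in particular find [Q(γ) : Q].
[Q(γ) : Q] = 4 (equivalently, Q(γ) = Q(√278, √21))

Obviously Q(γ) ⊆ Q(√278, √21), and [Q(√278, √21):Q] = 4 (since 278, 21 are distinct squarefree integers > 1 with 5838 not a perfect square). To show equality we compute the minimal polynomial of γ. From γ = √278 + √21: γ^2 = 278 + 2√(5838) + 21 = 299 + 2√(5838), so γ^2 - 299 = 2√(5838); squaring, (γ^2 - 299)^2 = 4·5838, i.e. γ^4 - 598γ^2 + 89401 - 23352 = 0, i.e. γ^4 - 598γ^2 + 66049 = 0. So γ is a root of x^4 - 598x^2 + 66049. This polynomial is irreducible over Q: it has no rational root (each ±√278 ± √21 is irrational), and any factorization into two quadratics over Q would force √(5838) ∈ Q (pairing opposite roots) or √278, √21 ∈ Q (other pairings), all impossible. Hence [Q(γ):Q] = 4 = [Q(√278, √21):Q], so Q(γ) = Q(√278, √21).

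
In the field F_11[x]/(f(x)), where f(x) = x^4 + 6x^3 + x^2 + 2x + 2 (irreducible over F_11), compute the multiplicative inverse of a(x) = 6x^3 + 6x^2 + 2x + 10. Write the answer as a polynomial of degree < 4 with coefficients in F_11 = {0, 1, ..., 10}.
a(x)^(-1) ≡ 6x^3 + 8x^2 + 2x + 4 (mod f(x))

Since f is irreducible over F_11, F_11[x]/(f) is a field and a(x) ≠ 0 has an inverse. Apply the extended Euclidean algorithm to f(x) and a(x) in F_11[x]: f(x) = (2x + 10)·a(x) + (3x^2 + 6x + 1);  a(x) = (2x + 9)·(3x^2 + 6x + 1) + (x + 1);  (3x^2 + 6x + 1) = (3x + 3)·(x + 1) + (9). The last nonzero remainder is the constant 9 = gcd(f, a) in F_11. Back-substituting through the division chain expresses 9 = s(x)·a(x) + t(x)·f(x) with s(x) ≡ 10x^3 + 6x^2 + 7x + 3 (mod f), so (10x^3 + 6x^2 + 7x + 3)·a(x) ≡ 9 (mod f). Multiplying by 9^(-1) ≡ 5 in F_11 gives a(x)^(-1) ≡ 5·(10x^3 + 6x^2 + 7x + 3) ≡ 6x^3 + 8x^2 + 2x + 4 (mod f). Check: (6x^3 + 6x^2 + 2x + 10)·(6x^3 + 8x^2 + 2x + 4) = 3x^6 + 7x^5 + 6x^4 + 2x^3 + 9x^2 + 6x + 7 ≡ 1 (mod x^4 + 6x^3 + x^2 + 2x + 2).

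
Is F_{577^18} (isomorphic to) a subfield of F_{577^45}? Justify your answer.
No: F_{577^18} is not a subfield of F_{577^45}

F_{p^m} embeds in F_{p^n} iff m | n. Here 18 ∤ 45 (since 45 = 2·18 + 9 with remainder 9 ≠ 0), so F_{577^18} is not a subfield of F_{577^45}. Equivalently: if it were, the tower law would give 18 = [F_{577^18}:F_577] dividing [F_{577^45}:F_577] = 45, contradiction.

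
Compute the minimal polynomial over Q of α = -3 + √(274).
m_α(x) = x^2 + 6x - 265

From α + 3 = √(274), squaring gives (α + 3)^2 = 274, i.e. α^2 + 6α + 9 = 274, so α^2 + 6α - 265 = 0. The discriminant of x^2 + 6x - 265 is (6)^2 - 4·(-265) = 36 + 1060 = 1096, and 4·(274) is not a perfect square in Q since 274 is squarefree and ≠ 1. Hence x^2 + 6x - 265 is irreducible over Q and is the minimal polynomial of α.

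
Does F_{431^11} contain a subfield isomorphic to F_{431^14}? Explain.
No: F_{431^14} is not a subfield of F_{431^11}

F_{p^m} embeds in F_{p^n} iff m | n. Here 14 ∤ 11 (since 11 = 0·14 + 11 with remainder 11 ≠ 0), so F_{431^14} is not a subfield of F_{431^11}. Equivalently: if it were, the tower law would give 14 = [F_{431^14}:F_431] dividing [F_{431^11}:F_431] = 11, contradiction.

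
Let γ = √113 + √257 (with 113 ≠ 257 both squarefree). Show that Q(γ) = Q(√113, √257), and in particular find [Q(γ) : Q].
[Q(γ) : Q] = 4 (equivalently, Q(γ) = Q(√113, √257))

Obviously Q(γ) ⊆ Q(√113, √257), and [Q(√113, √257):Q] = 4 (since 113, 257 are distinct squarefree integers > 1 with 29041 not a perfect square). To show equality we compute the minimal polynomial of γ. From γ = √113 + √257: γ^2 = 113 + 2√(29041) + 257 = 370 + 2√(29041), so γ^2 - 370 = 2√(29041); squaring, (γ^2 - 370)^2 = 4·29041, i.e. γ^4 - 740γ^2 + 136900 - 116164 = 0, i.e. γ^4 - 740γ^2 + 20736 = 0. So γ is a root of x^4 - 740x^2 + 20736. This polynomial is irreducible over Q: it has no rational root (each ±√113 ± √257 is irrational), and any factorization into two quadratics over Q would force √(29041) ∈ Q (pairing opposite roots) or √113, √257 ∈ Q (other pairings), all impossible. Hence [Q(γ):Q] = 4 = [Q(√113, √257):Q], so Q(γ) = Q(√113, √257).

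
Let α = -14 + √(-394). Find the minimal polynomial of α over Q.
m_α(x) = x^2 + 28x + 590

From α + 14 = √(-394), squaring gives (α + 14)^2 = -394, i.e. α^2 + 28α + 196 = -394, so α^2 + 28α + 590 = 0. The discriminant of x^2 + 28x + 590 is (28)^2 - 4·(590) = 784 - 2360 = -1576, and 4·(-394) is not a perfect square in Q since -394 is squarefree and ≠ 1. Hence x^2 + 28x + 590 is irreducible over Q and is the minimal polynomial of α.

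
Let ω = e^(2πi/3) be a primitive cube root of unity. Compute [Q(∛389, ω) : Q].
[Q(∛389, ω) : Q] = 6

[Q(∛389):Q] = 3 (min poly x^3 - 389, irreducible since 389 is not a perfect cube). [Q(ω):Q] = 2 (min poly x^2 + x + 1). Since Q(∛389) ⊂ R and ω ∉ R, we have ω ∉ Q(∛389), so x^2 + x + 1 remains irreducible over Q(∛389) and [Q(∛389, ω) : Q(∛389)] = 2. By the tower law, [Q(∛389, ω) : Q] = 3 · 2 = 6. (In fact Q(∛389, ω) is the splitting field of x^3 - 389 over Q.)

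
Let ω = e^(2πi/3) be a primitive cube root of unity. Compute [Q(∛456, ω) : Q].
[Q(∛456, ω) : Q] = 6

[Q(∛456):Q] = 3 (min poly x^3 - 456, irreducible since 456 is not a perfect cube). [Q(ω):Q] = 2 (min poly x^2 + x + 1). Since Q(∛456) ⊂ R and ω ∉ R, we have ω ∉ Q(∛456), so x^2 + x + 1 remains irreducible over Q(∛456) and [Q(∛456, ω) : Q(∛456)] = 2. By the tower law, [Q(∛456, ω) : Q] = 3 · 2 = 6. (In fact Q(∛456, ω) is the splitting field of x^3 - 456 over Q.)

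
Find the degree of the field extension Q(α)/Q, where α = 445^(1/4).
[Q(α):Q] = 4

α is a root of x^4 - 445. By Eisenstein's criterion at the prime p = 5 (which divides the constant term 445 but p^2 = 25 does not, since 445 is squarefree), x^4 - 445 is irreducible over Q. Hence [Q(α):Q] = 4.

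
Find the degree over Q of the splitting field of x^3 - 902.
[K : Q] = 6

The roots of x^3 - 902 are ∛902, ω∛902, ω^2∛902 where ω = e^(2πi/3) is a primitive cube root of unity, so K = Q(∛902, ω). Now [Q(∛902):Q] = 3 (since 902 is not a perfect cube, x^3 - 902 is irreducible) and [Q(ω):Q] = 2. Both 2 and 3 divide [K:Q], and [K:Q] ≤ 3·2 = 6, so [K:Q] = 6. (Equivalently: Q(∛902) ⊂ R but ω ∉ R, so [K : Q(∛902)] = 2.)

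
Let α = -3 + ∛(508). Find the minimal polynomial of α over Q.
m_α(x) = x^3 + 9x^2 + 27x - 481

Set β = α + 3 = ∛(508), so β^3 = 508. Then (α + 3)^3 - 508 = 0, i.e. α is a root of g(x) = (x + 3)^3 - 508 = x^3 + 9x^2 + 27x - 481. Since g(x) = h(x + 3) where h(x) = x^3 - 508, and h is irreducible over Q (because 508 is not a perfect cube, so h has no rational root, and a monic cubic with no rational root is irreducible), g is also irreducible (irreducibility is preserved under the substitution x → x + 3). Hence m_α(x) = x^3 + 9x^2 + 27x - 481.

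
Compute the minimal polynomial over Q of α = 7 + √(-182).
m_α(x) = x^2 - 14x + 231

From α - 7 = √(-182), squaring gives (α - 7)^2 = -182, i.e. α^2 - 14α + 49 = -182, so α^2 - 14α + 231 = 0. The discriminant of x^2 - 14x + 231 is (-14)^2 - 4·(231) = 196 - 924 = -728, and 4·(-182) is not a perfect square in Q since -182 is squarefree and ≠ 1. Hence x^2 - 14x + 231 is irreducible over Q and is the minimal polynomial of α.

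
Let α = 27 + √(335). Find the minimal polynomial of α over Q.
m_α(x) = x^2 - 54x + 394

From α - 27 = √(335), squaring gives (α - 27)^2 = 335, i.e. α^2 - 54α + 729 = 335, so α^2 - 54α + 394 = 0. The discriminant of x^2 - 54x + 394 is (-54)^2 - 4·(394) = 2916 - 1576 = 1340, and 4·(335) is not a perfect square in Q since 335 is squarefree and ≠ 1. Hence x^2 - 54x + 394 is irreducible over Q and is the minimal polynomial of α.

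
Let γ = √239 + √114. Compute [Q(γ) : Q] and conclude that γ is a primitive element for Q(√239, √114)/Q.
[Q(γ) : Q] = 4 (equivalently, Q(γ) = Q(√239, √114))

Obviously Q(γ) ⊆ Q(√239, √114), and [Q(√239, √114):Q] = 4 (since 239, 114 are distinct squarefree integers > 1 with 27246 not a perfect square). To show equality we compute the minimal polynomial of γ. From γ = √239 + √114: γ^2 = 239 + 2√(27246) + 114 = 353 + 2√(27246), so γ^2 - 353 = 2√(27246); squaring, (γ^2 - 353)^2 = 4·27246, i.e. γ^4 - 706γ^2 + 124609 - 108984 = 0, i.e. γ^4 - 706γ^2 + 15625 = 0. So γ is a root of x^4 - 706x^2 + 15625. This polynomial is irreducible over Q: it has no rational root (each ±√239 ± √114 is irrational), and any factorization into two quadratics over Q would force √(27246) ∈ Q (pairing opposite roots) or √239, √114 ∈ Q (other pairings), all impossible. Hence [Q(γ):Q] = 4 = [Q(√239, √114):Q], so Q(γ) = Q(√239, √114).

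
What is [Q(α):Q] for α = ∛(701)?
[Q(α):Q] = 3

The minimal polynomial of α is x^3 - 701, irreducible over Q since 701 is not a perfect cube (so x^3 - 701 has no rational root). Hence [Q(α):Q] = deg(m_α) = 3.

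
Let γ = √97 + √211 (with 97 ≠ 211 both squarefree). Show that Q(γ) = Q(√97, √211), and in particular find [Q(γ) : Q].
[Q(γ) : Q] = 4 (equivalently, Q(γ) = Q(√97, √211))

Obviously Q(γ) ⊆ Q(√97, √211), and [Q(√97, √211):Q] = 4 (since 97, 211 are distinct squarefree integers > 1 with 20467 not a perfect square). To show equality we compute the minimal polynomial of γ. From γ = √97 + √211: γ^2 = 97 + 2√(20467) + 211 = 308 + 2√(20467), so γ^2 - 308 = 2√(20467); squaring, (γ^2 - 308)^2 = 4·20467, i.e. γ^4 - 616γ^2 + 94864 - 81868 = 0, i.e. γ^4 - 616γ^2 + 12996 = 0. So γ is a root of x^4 - 616x^2 + 12996. This polynomial is irreducible over Q: it has no rational root (each ±√97 ± √211 is irrational), and any factorization into two quadratics over Q would force √(20467) ∈ Q (pairing opposite roots) or √97, √211 ∈ Q (other pairings), all impossible. Hence [Q(γ):Q] = 4 = [Q(√97, √211):Q], so Q(γ) = Q(√97, √211).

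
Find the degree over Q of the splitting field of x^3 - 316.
[K : Q] = 6

The roots of x^3 - 316 are ∛316, ω∛316, ω^2∛316 where ω = e^(2πi/3) is a primitive cube root of unity, so K = Q(∛316, ω). Now [Q(∛316):Q] = 3 (since 316 is not a perfect cube, x^3 - 316 is irreducible) and [Q(ω):Q] = 2. Both 2 and 3 divide [K:Q], and [K:Q] ≤ 3·2 = 6, so [K:Q] = 6. (Equivalently: Q(∛316) ⊂ R but ω ∉ R, so [K : Q(∛316)] = 2.)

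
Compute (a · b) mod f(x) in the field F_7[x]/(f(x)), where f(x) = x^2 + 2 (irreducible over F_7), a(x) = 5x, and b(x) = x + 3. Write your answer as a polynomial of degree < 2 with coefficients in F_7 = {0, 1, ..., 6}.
a · b ≡ x + 4 (mod f(x))

Multiply in F_7[x]: a(x)·b(x) = (5x)·(x + 3) = 5x^2 + x. This has degree ≥ 2, so divide by f(x) over F_7: 5x^2 + x = (5)·(x^2 + 2) + (x + 4). Hence a·b ≡ x + 4 (mod f). (F_7[x]/(f) is a field with 7^2 = 49 elements since f is irreducible of degree 2.)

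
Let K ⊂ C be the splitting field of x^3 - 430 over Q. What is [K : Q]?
[K : Q] = 6

The roots of x^3 - 430 are ∛430, ω∛430, ω^2∛430 where ω = e^(2πi/3) is a primitive cube root of unity, so K = Q(∛430, ω). Now [Q(∛430):Q] = 3 (since 430 is not a perfect cube, x^3 - 430 is irreducible) and [Q(ω):Q] = 2. Both 2 and 3 divide [K:Q], and [K:Q] ≤ 3·2 = 6, so [K:Q] = 6. (Equivalently: Q(∛430) ⊂ R but ω ∉ R, so [K : Q(∛430)] = 2.)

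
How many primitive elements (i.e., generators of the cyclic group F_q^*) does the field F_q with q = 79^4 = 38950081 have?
There are φ(38950080) = 9584640 primitive elements

F_q^* is cyclic of order q - 1 = 38950080. A cyclic group of order m has exactly φ(m) generators. Here m = 38950080 = 2^6 · 3 · 5 · 13 · 3121, so the number of primitive elements is φ(38950080) = 9584640.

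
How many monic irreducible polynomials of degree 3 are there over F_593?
There are 69509088 monic irreducible polynomials of degree 3 over F_593

Each element of F_{593^3} that lies in no proper subfield is a root of exactly one monic irreducible of degree 3 over F_593, and each such polynomial has 3 distinct roots in F_{593^3}. By Möbius inversion the count is N_593(3) = (1/3) Σ_{d|3} μ(3/d) · 593^d = (1/3)(μ(3)·593^1 + μ(1)·593^3) = 208527264/3 = 69509088.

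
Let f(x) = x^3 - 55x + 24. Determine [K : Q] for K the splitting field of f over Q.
[K : Q] = 6

By the rational root test, any rational root of the monic integer polynomial f(x) = x^3 - 55x + 24 must be an integer dividing the constant term 24, i.e. one of ±{1, 2, 3, 4, 6, 8, 12, 24}. Evaluating: f(1) = -30, f(-1) = 78, f(2) = -78, f(-2) = 126, f(3) = -114, f(-3) = 162, f(4) = -132, f(-4) = 180, f(6) = -90, f(-6) = 138, f(8) = 96, f(-8) = -48, f(12) = 1092, f(-12) = -1044, f(24) = 12528, f(-24) = -12480; none is 0, so f has no rational root and is therefore irreducible over Q (a cubic with no linear factor over a field is irreducible). For an irreducible cubic, the Galois group is A_3 or S_3 according as the discriminant disc(f) = -4a^3 - 27b^2 = -4·(-55)^3 - 27·(24)^2 = 649948 is or is not a square in Q. Here disc(f) = 649948 is not a perfect square in Q, so the Galois group of f over Q is not contained in A_3 and must be all of S_3. The splitting field has degree |S_3| = 6 over Q, so [K : Q] = 6.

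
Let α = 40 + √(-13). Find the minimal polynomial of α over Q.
m_α(x) = x^2 - 80x + 1613

From α - 40 = √(-13), squaring gives (α - 40)^2 = -13, i.e. α^2 - 80α + 1600 = -13, so α^2 - 80α + 1613 = 0. The discriminant of x^2 - 80x + 1613 is (-80)^2 - 4·(1613) = 6400 - 6452 = -52, and 4·(-13) is not a perfect square in Q since -13 is squarefree and ≠ 1. Hence x^2 - 80x + 1613 is irreducible over Q and is the minimal polynomial of α.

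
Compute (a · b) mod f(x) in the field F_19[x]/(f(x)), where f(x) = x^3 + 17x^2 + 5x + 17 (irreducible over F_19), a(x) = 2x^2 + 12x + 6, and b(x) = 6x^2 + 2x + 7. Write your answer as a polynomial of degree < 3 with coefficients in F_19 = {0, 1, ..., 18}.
a · b ≡ 5x^2 + 14 (mod f(x))

Multiply in F_19[x]: a(x)·b(x) = (2x^2 + 12x + 6)·(6x^2 + 2x + 7) = 12x^4 + 17x^2 + x + 4. This has degree ≥ 3, so divide by f(x) over F_19: 12x^4 + 17x^2 + x + 4 = (12x + 5)·(x^3 + 17x^2 + 5x + 17) + (5x^2 + 14). Hence a·b ≡ 5x^2 + 14 (mod f). (F_19[x]/(f) is a field with 19^3 = 6859 elements since f is irreducible of degree 3.)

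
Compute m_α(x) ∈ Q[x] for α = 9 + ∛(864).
m_α(x) = x^3 - 27x^2 + 243x - 1593

Set β = α - 9 = ∛(864), so β^3 = 864. Then (α - 9)^3 - 864 = 0, i.e. α is a root of g(x) = (x - 9)^3 - 864 = x^3 - 27x^2 + 243x - 1593. Since g(x) = h(x - 9) where h(x) = x^3 - 864, and h is irreducible over Q (because 864 is not a perfect cube, so h has no rational root, and a monic cubic with no rational root is irreducible), g is also irreducible (irreducibility is preserved under the substitution x → x - 9). Hence m_α(x) = x^3 - 27x^2 + 243x - 1593.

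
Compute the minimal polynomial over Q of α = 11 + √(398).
m_α(x) = x^2 - 22x - 277

From α - 11 = √(398), squaring gives (α - 11)^2 = 398, i.e. α^2 - 22α + 121 = 398, so α^2 - 22α - 277 = 0. The discriminant of x^2 - 22x - 277 is (-22)^2 - 4·(-277) = 484 + 1108 = 1592, and 4·(398) is not a perfect square in Q since 398 is squarefree and ≠ 1. Hence x^2 - 22x - 277 is irreducible over Q and is the minimal polynomial of α.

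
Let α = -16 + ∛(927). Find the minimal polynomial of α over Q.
m_α(x) = x^3 + 48x^2 + 768x + 3169

Set β = α + 16 = ∛(927), so β^3 = 927. Then (α + 16)^3 - 927 = 0, i.e. α is a root of g(x) = (x + 16)^3 - 927 = x^3 + 48x^2 + 768x + 3169. Since g(x) = h(x + 16) where h(x) = x^3 - 927, and h is irreducible over Q (because 927 is not a perfect cube, so h has no rational root, and a monic cubic with no rational root is irreducible), g is also irreducible (irreducibility is preserved under the substitution x → x + 16). Hence m_α(x) = x^3 + 48x^2 + 768x + 3169.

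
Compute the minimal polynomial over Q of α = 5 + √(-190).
m_α(x) = x^2 - 10x + 215

From α - 5 = √(-190), squaring gives (α - 5)^2 = -190, i.e. α^2 - 10α + 25 = -190, so α^2 - 10α + 215 = 0. The discriminant of x^2 - 10x + 215 is (-10)^2 - 4·(215) = 100 - 860 = -760, and 4·(-190) is not a perfect square in Q since -190 is squarefree and ≠ 1. Hence x^2 - 10x + 215 is irreducible over Q and is the minimal polynomial of α.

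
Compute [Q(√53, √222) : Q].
[Q(√53, √222) : Q] = 4

[Q(√53):Q] = 2 (min poly x^2 - 53, irreducible since 53 is squarefree > 1). For the top step, suppose √222 ∈ Q(√53), say √222 = c + d√53 with c, d ∈ Q. Squaring: 222 = c^2 + 53d^2 + 2cd√53. Since √53 ∉ Q this forces 2cd = 0. If d = 0 then √222 = c ∈ Q, contradicting 222 squarefree > 1. If c = 0 then 222 = 53d^2, so 53·222 = (53d)^2 is a perfect square in Q — but 53·222 = 11766 is not a perfect square (since 53 and 222 are distinct squarefree integers). Contradiction. Hence √222 ∉ Q(√53), so x^2 - 222 stays irreducible over Q(√53) and [Q(√53, √222) : Q(√53)] = 2. By the tower law, [Q(√53, √222) : Q] = 2 · 2 = 4.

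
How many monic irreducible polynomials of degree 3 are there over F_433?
There are 27060768 monic irreducible polynomials of degree 3 over F_433

Each element of F_{433^3} that lies in no proper subfield is a root of exactly one monic irreducible of degree 3 over F_433, and each such polynomial has 3 distinct roots in F_{433^3}. By Möbius inversion the count is N_433(3) = (1/3) Σ_{d|3} μ(3/d) · 433^d = (1/3)(μ(3)·433^1 + μ(1)·433^3) = 81182304/3 = 27060768.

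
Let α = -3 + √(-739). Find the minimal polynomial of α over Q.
m_α(x) = x^2 + 6x + 748

From α + 3 = √(-739), squaring gives (α + 3)^2 = -739, i.e. α^2 + 6α + 9 = -739, so α^2 + 6α + 748 = 0. The discriminant of x^2 + 6x + 748 is (6)^2 - 4·(748) = 36 - 2992 = -2956, and 4·(-739) is not a perfect square in Q since -739 is squarefree and ≠ 1. Hence x^2 + 6x + 748 is irreducible over Q and is the minimal polynomial of α.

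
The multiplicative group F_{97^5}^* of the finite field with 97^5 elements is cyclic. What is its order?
|F_{97^5}^*| = 8587340256

F_{97^5} has 97^5 = 8587340257 elements; its multiplicative group consists of all nonzero elements, so |F_{97^5}^*| = 8587340257 - 1 = 8587340256. (It is cyclic since any finite subgroup of the multiplicative group of a field is cyclic.)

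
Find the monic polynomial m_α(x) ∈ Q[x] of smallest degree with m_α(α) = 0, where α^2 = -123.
m_α(x) = x^2 + 123

α satisfies α^2 + 123 = 0, so x^2 + 123 annihilates α. Since d = -123 is squarefree and ≠ 1, it is not a perfect square in Q, so x^2 + 123 has no rational root and is therefore irreducible over Q (a degree-2 polynomial over a field is irreducible iff it has no root). Hence m_α(x) = x^2 + 123.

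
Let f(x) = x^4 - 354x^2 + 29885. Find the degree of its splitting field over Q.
[K : Q] = 4

Solving the quadratic in x^2: x^2 = (354 ± √(354^2 - 4·29885))/2 = (354 ± √5776)/2 = (354 ± 76)/2, giving x^2 = 215 or x^2 = 139. So f(x) = (x^2 - 215)(x^2 - 139) and the roots of f are ±√215, ±√139. Hence the splitting field is K = Q(√215, √139). Since 215 and 139 are distinct squarefree integers > 1, their product 29885 is not a perfect square, so √139 ∉ Q(√215). By the tower law [K:Q] = [Q(√215,√139):Q(√215)] · [Q(√215):Q] = 2 · 2 = 4.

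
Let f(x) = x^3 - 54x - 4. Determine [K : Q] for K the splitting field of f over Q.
[K : Q] = 6

By the rational root test, any rational root of the monic integer polynomial f(x) = x^3 - 54x - 4 must be an integer dividing the constant term -4, i.e. one of ±{1, 2, 4}. Evaluating: f(1) = -57, f(-1) = 49, f(2) = -104, f(-2) = 96, f(4) = -156, f(-4) = 148; none is 0, so f has no rational root and is therefore irreducible over Q (a cubic with no linear factor over a field is irreducible). For an irreducible cubic, the Galois group is A_3 or S_3 according as the discriminant disc(f) = -4a^3 - 27b^2 = -4·(-54)^3 - 27·(-4)^2 = 629424 is or is not a square in Q. Here disc(f) = 629424 is not a perfect square in Q, so the Galois group of f over Q is not contained in A_3 and must be all of S_3. The splitting field has degree |S_3| = 6 over Q, so [K : Q] = 6.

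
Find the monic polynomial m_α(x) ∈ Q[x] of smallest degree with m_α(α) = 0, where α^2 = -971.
m_α(x) = x^2 + 971

α satisfies α^2 + 971 = 0, so x^2 + 971 annihilates α. Since d = -971 is squarefree and ≠ 1, it is not a perfect square in Q, so x^2 + 971 has no rational root and is therefore irreducible over Q (a degree-2 polynomial over a field is irreducible iff it has no root). Hence m_α(x) = x^2 + 971.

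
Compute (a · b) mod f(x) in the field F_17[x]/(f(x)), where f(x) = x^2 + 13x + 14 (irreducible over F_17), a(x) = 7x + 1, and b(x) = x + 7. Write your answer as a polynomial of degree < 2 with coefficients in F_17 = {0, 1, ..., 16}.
a · b ≡ 10x + 11 (mod f(x))

Multiply in F_17[x]: a(x)·b(x) = (7x + 1)·(x + 7) = 7x^2 + 16x + 7. This has degree ≥ 2, so divide by f(x) over F_17: 7x^2 + 16x + 7 = (7)·(x^2 + 13x + 14) + (10x + 11). Hence a·b ≡ 10x + 11 (mod f). (F_17[x]/(f) is a field with 17^2 = 289 elements since f is irreducible of degree 2.)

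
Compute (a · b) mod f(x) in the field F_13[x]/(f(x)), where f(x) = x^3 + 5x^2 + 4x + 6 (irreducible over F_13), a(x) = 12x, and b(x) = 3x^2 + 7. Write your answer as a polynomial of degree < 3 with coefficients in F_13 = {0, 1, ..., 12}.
a · b ≡ 2x^2 + 5x + 5 (mod f(x))

Multiply in F_13[x]: a(x)·b(x) = (12x)·(3x^2 + 7) = 10x^3 + 6x. This has degree ≥ 3, so divide by f(x) over F_13: 10x^3 + 6x = (10)·(x^3 + 5x^2 + 4x + 6) + (2x^2 + 5x + 5). Hence a·b ≡ 2x^2 + 5x + 5 (mod f). (F_13[x]/(f) is a field with 13^3 = 2197 elements since f is irreducible of degree 3.)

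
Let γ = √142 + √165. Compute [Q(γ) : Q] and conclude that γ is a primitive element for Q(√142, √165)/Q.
[Q(γ) : Q] = 4 (equivalently, Q(γ) = Q(√142, √165))

Obviously Q(γ) ⊆ Q(√142, √165), and [Q(√142, √165):Q] = 4 (since 142, 165 are distinct squarefree integers > 1 with 23430 not a perfect square). To show equality we compute the minimal polynomial of γ. From γ = √142 + √165: γ^2 = 142 + 2√(23430) + 165 = 307 + 2√(23430), so γ^2 - 307 = 2√(23430); squaring, (γ^2 - 307)^2 = 4·23430, i.e. γ^4 - 614γ^2 + 94249 - 93720 = 0, i.e. γ^4 - 614γ^2 + 529 = 0. So γ is a root of x^4 - 614x^2 + 529. This polynomial is irreducible over Q: it has no rational root (each ±√142 ± √165 is irrational), and any factorization into two quadratics over Q would force √(23430) ∈ Q (pairing opposite roots) or √142, √165 ∈ Q (other pairings), all impossible. Hence [Q(γ):Q] = 4 = [Q(√142, √165):Q], so Q(γ) = Q(√142, √165).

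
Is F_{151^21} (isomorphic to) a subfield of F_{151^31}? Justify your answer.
No: F_{151^21} is not a subfield of F_{151^31}

F_{p^m} embeds in F_{p^n} iff m | n. Here 21 ∤ 31 (since 31 = 1·21 + 10 with remainder 10 ≠ 0), so F_{151^21} is not a subfield of F_{151^31}. Equivalently: if it were, the tower law would give 21 = [F_{151^21}:F_151] dividing [F_{151^31}:F_151] = 31, contradiction.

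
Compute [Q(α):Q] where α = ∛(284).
[Q(α):Q] = 3

The minimal polynomial of α is x^3 - 284, irreducible over Q since 284 is not a perfect cube (so x^3 - 284 has no rational root). Hence [Q(α):Q] = deg(m_α) = 3.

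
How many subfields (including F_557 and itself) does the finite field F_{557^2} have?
F_{557^2} has 2 subfields

The subfields of F_{p^n} are exactly the fields F_{p^d} for d | n (each is the fixed field of the unique index-d subgroup of Gal(F_{p^n}/F_p) ≅ Z/nZ). The divisors of n = 2 are {1, 2}, giving 2 subfields: F_{557^1}, F_{557^2}.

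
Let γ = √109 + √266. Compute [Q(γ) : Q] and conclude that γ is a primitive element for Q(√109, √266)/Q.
[Q(γ) : Q] = 4 (equivalently, Q(γ) = Q(√109, √266))

Obviously Q(γ) ⊆ Q(√109, √266), and [Q(√109, √266):Q] = 4 (since 109, 266 are distinct squarefree integers > 1 with 28994 not a perfect square). To show equality we compute the minimal polynomial of γ. From γ = √109 + √266: γ^2 = 109 + 2√(28994) + 266 = 375 + 2√(28994), so γ^2 - 375 = 2√(28994); squaring, (γ^2 - 375)^2 = 4·28994, i.e. γ^4 - 750γ^2 + 140625 - 115976 = 0, i.e. γ^4 - 750γ^2 + 24649 = 0. So γ is a root of x^4 - 750x^2 + 24649. This polynomial is irreducible over Q: it has no rational root (each ±√109 ± √266 is irrational), and any factorization into two quadratics over Q would force √(28994) ∈ Q (pairing opposite roots) or √109, √266 ∈ Q (other pairings), all impossible. Hence [Q(γ):Q] = 4 = [Q(√109, √266):Q], so Q(γ) = Q(√109, √266).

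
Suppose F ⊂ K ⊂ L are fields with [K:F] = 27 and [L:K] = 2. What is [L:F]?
[L:F] = 54

The tower law says that for any tower of field extensions F ⊂ K ⊂ L with finite degrees, [L:F] = [L:K] · [K:F]. Here this gives [L:F] = 2 · 27 = 54.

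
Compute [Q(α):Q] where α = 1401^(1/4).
[Q(α):Q] = 4

α is a root of x^4 - 1401. By Eisenstein's criterion at the prime p = 3 (which divides the constant term 1401 but p^2 = 9 does not, since 1401 is squarefree), x^4 - 1401 is irreducible over Q. Hence [Q(α):Q] = 4.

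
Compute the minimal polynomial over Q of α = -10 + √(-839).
m_α(x) = x^2 + 20x + 939

From α + 10 = √(-839), squaring gives (α + 10)^2 = -839, i.e. α^2 + 20α + 100 = -839, so α^2 + 20α + 939 = 0. The discriminant of x^2 + 20x + 939 is (20)^2 - 4·(939) = 400 - 3756 = -3356, and 4·(-839) is not a perfect square in Q since -839 is squarefree and ≠ 1. Hence x^2 + 20x + 939 is irreducible over Q and is the minimal polynomial of α.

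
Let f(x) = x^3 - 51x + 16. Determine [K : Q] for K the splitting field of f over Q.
[K : Q] = 6

By the rational root test, any rational root of the monic integer polynomial f(x) = x^3 - 51x + 16 must be an integer dividing the constant term 16, i.e. one of ±{1, 2, 4, 8, 16}. Evaluating: f(1) = -34, f(-1) = 66, f(2) = -78, f(-2) = 110, f(4) = -124, f(-4) = 156, f(8) = 120, f(-8) = -88, f(16) = 3296, f(-16) = -3264; none is 0, so f has no rational root and is therefore irreducible over Q (a cubic with no linear factor over a field is irreducible). For an irreducible cubic, the Galois group is A_3 or S_3 according as the discriminant disc(f) = -4a^3 - 27b^2 = -4·(-51)^3 - 27·(16)^2 = 523692 is or is not a square in Q. Here disc(f) = 523692 is not a perfect square in Q, so the Galois group of f over Q is not contained in A_3 and must be all of S_3. The splitting field has degree |S_3| = 6 over Q, so [K : Q] = 6.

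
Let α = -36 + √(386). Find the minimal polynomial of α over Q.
m_α(x) = x^2 + 72x + 910

From α + 36 = √(386), squaring gives (α + 36)^2 = 386, i.e. α^2 + 72α + 1296 = 386, so α^2 + 72α + 910 = 0. The discriminant of x^2 + 72x + 910 is (72)^2 - 4·(910) = 5184 - 3640 = 1544, and 4·(386) is not a perfect square in Q since 386 is squarefree and ≠ 1. Hence x^2 + 72x + 910 is irreducible over Q and is the minimal polynomial of α.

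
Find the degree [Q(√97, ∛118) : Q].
[Q(√97, ∛118) : Q] = 6

Let L = Q(√97, ∛118). Since Q(√97) ⊂ L and [Q(√97):Q] = 2, the tower law gives 2 | [L:Q]. Likewise Q(∛118) ⊂ L with [Q(∛118):Q] = 3 (because 118 is not a perfect cube), so 3 | [L:Q]. As gcd(2,3) = 1, [L:Q] is divisible by 6. Conversely L is generated over Q by √97 and ∛118, so [L:Q] ≤ 2·3 = 6. Therefore [Q(√97, ∛118) : Q] = 6.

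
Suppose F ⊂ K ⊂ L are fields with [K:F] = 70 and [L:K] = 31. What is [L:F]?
[L:F] = 2170

The tower law says that for any tower of field extensions F ⊂ K ⊂ L with finite degrees, [L:F] = [L:K] · [K:F]. Here this gives [L:F] = 31 · 70 = 2170.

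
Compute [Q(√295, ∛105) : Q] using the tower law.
[Q(√295, ∛105) : Q] = 6

Let L = Q(√295, ∛105). Since Q(√295) ⊂ L and [Q(√295):Q] = 2, the tower law gives 2 | [L:Q]. Likewise Q(∛105) ⊂ L with [Q(∛105):Q] = 3 (because 105 is not a perfect cube), so 3 | [L:Q]. As gcd(2,3) = 1, [L:Q] is divisible by 6. Conversely L is generated over Q by √295 and ∛105, so [L:Q] ≤ 2·3 = 6. Therefore [Q(√295, ∛105) : Q] = 6.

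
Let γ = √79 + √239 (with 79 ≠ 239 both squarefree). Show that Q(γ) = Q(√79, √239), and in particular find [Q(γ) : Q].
[Q(γ) : Q] = 4 (equivalently, Q(γ) = Q(√79, √239))

Obviously Q(γ) ⊆ Q(√79, √239), and [Q(√79, √239):Q] = 4 (since 79, 239 are distinct squarefree integers > 1 with 18881 not a perfect square). To show equality we compute the minimal polynomial of γ. From γ = √79 + √239: γ^2 = 79 + 2√(18881) + 239 = 318 + 2√(18881), so γ^2 - 318 = 2√(18881); squaring, (γ^2 - 318)^2 = 4·18881, i.e. γ^4 - 636γ^2 + 101124 - 75524 = 0, i.e. γ^4 - 636γ^2 + 25600 = 0. So γ is a root of x^4 - 636x^2 + 25600. This polynomial is irreducible over Q: it has no rational root (each ±√79 ± √239 is irrational), and any factorization into two quadratics over Q would force √(18881) ∈ Q (pairing opposite roots) or √79, √239 ∈ Q (other pairings), all impossible. Hence [Q(γ):Q] = 4 = [Q(√79, √239):Q], so Q(γ) = Q(√79, √239).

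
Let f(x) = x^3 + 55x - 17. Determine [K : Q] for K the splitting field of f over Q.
[K : Q] = 6

By the rational root test, any rational root of the monic integer polynomial f(x) = x^3 + 55x - 17 must be an integer dividing the constant term -17, i.e. one of ±{1, 17}. Evaluating: f(1) = 39, f(-1) = -73, f(17) = 5831, f(-17) = -5865; none is 0, so f has no rational root and is therefore irreducible over Q (a cubic with no linear factor over a field is irreducible). For an irreducible cubic, the Galois group is A_3 or S_3 according as the discriminant disc(f) = -4a^3 - 27b^2 = -4·(55)^3 - 27·(-17)^2 = -673303 is or is not a square in Q. Here disc(f) = -673303 is not a perfect square in Q, so the Galois group of f over Q is not contained in A_3 and must be all of S_3. The splitting field has degree |S_3| = 6 over Q, so [K : Q] = 6.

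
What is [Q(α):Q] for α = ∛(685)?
[Q(α):Q] = 3

The minimal polynomial of α is x^3 - 685, irreducible over Q since 685 is not a perfect cube (so x^3 - 685 has no rational root). Hence [Q(α):Q] = deg(m_α) = 3.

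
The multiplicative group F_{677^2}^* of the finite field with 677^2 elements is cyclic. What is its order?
|F_{677^2}^*| = 458328

F_{677^2} has 677^2 = 458329 elements; its multiplicative group consists of all nonzero elements, so |F_{677^2}^*| = 458329 - 1 = 458328. (It is cyclic since any finite subgroup of the multiplicative group of a field is cyclic.)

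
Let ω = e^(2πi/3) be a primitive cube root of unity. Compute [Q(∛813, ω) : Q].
[Q(∛813, ω) : Q] = 6

[Q(∛813):Q] = 3 (min poly x^3 - 813, irreducible since 813 is not a perfect cube). [Q(ω):Q] = 2 (min poly x^2 + x + 1). Since Q(∛813) ⊂ R and ω ∉ R, we have ω ∉ Q(∛813), so x^2 + x + 1 remains irreducible over Q(∛813) and [Q(∛813, ω) : Q(∛813)] = 2. By the tower law, [Q(∛813, ω) : Q] = 3 · 2 = 6. (In fact Q(∛813, ω) is the splitting field of x^3 - 813 over Q.)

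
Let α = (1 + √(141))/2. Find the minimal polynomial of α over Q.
m_α(x) = x^2 - x - 35

From 2α - 1 = √(141), squaring gives (2α - 1)^2 = 141, i.e. 4α^2 - 4α + 1 = 141, so α^2 - α + (1 - 141)/4 = 0. Since 141 ≡ 1 (mod 4), (1 - 141)/4 = -35 ∈ Z. The polynomial x^2 - x - 35 has discriminant 1 - 4·(-35) = 141, which is not a perfect square in Q (d = 141 is squarefree and ≠ 1), so x^2 - x - 35 is irreducible over Q. It is the minimal polynomial of α.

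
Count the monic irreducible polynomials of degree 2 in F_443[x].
There are 97903 monic irreducible polynomials of degree 2 over F_443

Each element of F_{443^2} that lies in no proper subfield is a root of exactly one monic irreducible of degree 2 over F_443, and each such polynomial has 2 distinct roots in F_{443^2}. By Möbius inversion the count is N_443(2) = (1/2) Σ_{d|2} μ(2/d) · 443^d = (1/2)(μ(2)·443^1 + μ(1)·443^2) = 195806/2 = 97903.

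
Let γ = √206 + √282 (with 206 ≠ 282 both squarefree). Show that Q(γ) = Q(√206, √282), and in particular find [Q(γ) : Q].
[Q(γ) : Q] = 4 (equivalently, Q(γ) = Q(√206, √282))

Obviously Q(γ) ⊆ Q(√206, √282), and [Q(√206, √282):Q] = 4 (since 206, 282 are distinct squarefree integers > 1 with 58092 not a perfect square). To show equality we compute the minimal polynomial of γ. From γ = √206 + √282: γ^2 = 206 + 2√(58092) + 282 = 488 + 2√(58092), so γ^2 - 488 = 2√(58092); squaring, (γ^2 - 488)^2 = 4·58092, i.e. γ^4 - 976γ^2 + 238144 - 232368 = 0, i.e. γ^4 - 976γ^2 + 5776 = 0. So γ is a root of x^4 - 976x^2 + 5776. This polynomial is irreducible over Q: it has no rational root (each ±√206 ± √282 is irrational), and any factorization into two quadratics over Q would force √(58092) ∈ Q (pairing opposite roots) or √206, √282 ∈ Q (other pairings), all impossible. Hence [Q(γ):Q] = 4 = [Q(√206, √282):Q], so Q(γ) = Q(√206, √282).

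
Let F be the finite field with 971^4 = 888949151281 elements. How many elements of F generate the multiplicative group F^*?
There are φ(888949151280) = 233320808448 primitive elements

F_q^* is cyclic of order q - 1 = 888949151280. A cyclic group of order m has exactly φ(m) generators. Here m = 888949151280 = 2^4 · 3^5 · 5 · 97 · 197 · 2393, so the number of primitive elements is φ(888949151280) = 233320808448.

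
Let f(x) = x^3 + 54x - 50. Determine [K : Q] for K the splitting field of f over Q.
[K : Q] = 6

By the rational root test, any rational root of the monic integer polynomial f(x) = x^3 + 54x - 50 must be an integer dividing the constant term -50, i.e. one of ±{1, 2, 5, 10, 25, 50}. Evaluating: f(1) = 5, f(-1) = -105, f(2) = 66, f(-2) = -166, f(5) = 345, f(-5) = -445, f(10) = 1490, f(-10) = -1590, f(25) = 16925, f(-25) = -17025, f(50) = 127650, f(-50) = -127750; none is 0, so f has no rational root and is therefore irreducible over Q (a cubic with no linear factor over a field is irreducible). For an irreducible cubic, the Galois group is A_3 or S_3 according as the discriminant disc(f) = -4a^3 - 27b^2 = -4·(54)^3 - 27·(-50)^2 = -697356 is or is not a square in Q. Here disc(f) = -697356 is not a perfect square in Q, so the Galois group of f over Q is not contained in A_3 and must be all of S_3. The splitting field has degree |S_3| = 6 over Q, so [K : Q] = 6.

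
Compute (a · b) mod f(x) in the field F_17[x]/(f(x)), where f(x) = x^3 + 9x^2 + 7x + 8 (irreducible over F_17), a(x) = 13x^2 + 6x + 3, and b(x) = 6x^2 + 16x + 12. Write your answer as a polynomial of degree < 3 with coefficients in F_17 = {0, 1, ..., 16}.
a · b ≡ 4x^2 + 16x + 11 (mod f(x))

Multiply in F_17[x]: a(x)·b(x) = (13x^2 + 6x + 3)·(6x^2 + 16x + 12) = 10x^4 + 6x^3 + 15x^2 + x + 2. This has degree ≥ 3, so divide by f(x) over F_17: 10x^4 + 6x^3 + 15x^2 + x + 2 = (10x + 1)·(x^3 + 9x^2 + 7x + 8) + (4x^2 + 16x + 11). Hence a·b ≡ 4x^2 + 16x + 11 (mod f). (F_17[x]/(f) is a field with 17^3 = 4913 elements since f is irreducible of degree 3.)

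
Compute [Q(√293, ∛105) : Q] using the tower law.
[Q(√293, ∛105) : Q] = 6

Let L = Q(√293, ∛105). Since Q(√293) ⊂ L and [Q(√293):Q] = 2, the tower law gives 2 | [L:Q]. Likewise Q(∛105) ⊂ L with [Q(∛105):Q] = 3 (because 105 is not a perfect cube), so 3 | [L:Q]. As gcd(2,3) = 1, [L:Q] is divisible by 6. Conversely L is generated over Q by √293 and ∛105, so [L:Q] ≤ 2·3 = 6. Therefore [Q(√293, ∛105) : Q] = 6.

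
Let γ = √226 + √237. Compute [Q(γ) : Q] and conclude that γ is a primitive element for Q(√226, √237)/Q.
[Q(γ) : Q] = 4 (equivalently, Q(γ) = Q(√226, √237))

Obviously Q(γ) ⊆ Q(√226, √237), and [Q(√226, √237):Q] = 4 (since 226, 237 are distinct squarefree integers > 1 with 53562 not a perfect square). To show equality we compute the minimal polynomial of γ. From γ = √226 + √237: γ^2 = 226 + 2√(53562) + 237 = 463 + 2√(53562), so γ^2 - 463 = 2√(53562); squaring, (γ^2 - 463)^2 = 4·53562, i.e. γ^4 - 926γ^2 + 214369 - 214248 = 0, i.e. γ^4 - 926γ^2 + 121 = 0. So γ is a root of x^4 - 926x^2 + 121. This polynomial is irreducible over Q: it has no rational root (each ±√226 ± √237 is irrational), and any factorization into two quadratics over Q would force √(53562) ∈ Q (pairing opposite roots) or √226, √237 ∈ Q (other pairings), all impossible. Hence [Q(γ):Q] = 4 = [Q(√226, √237):Q], so Q(γ) = Q(√226, √237).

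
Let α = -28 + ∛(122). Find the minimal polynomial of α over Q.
m_α(x) = x^3 + 84x^2 + 2352x + 21830

Set β = α + 28 = ∛(122), so β^3 = 122. Then (α + 28)^3 - 122 = 0, i.e. α is a root of g(x) = (x + 28)^3 - 122 = x^3 + 84x^2 + 2352x + 21830. Since g(x) = h(x + 28) where h(x) = x^3 - 122, and h is irreducible over Q (because 122 is not a perfect cube, so h has no rational root, and a monic cubic with no rational root is irreducible), g is also irreducible (irreducibility is preserved under the substitution x → x + 28). Hence m_α(x) = x^3 + 84x^2 + 2352x + 21830.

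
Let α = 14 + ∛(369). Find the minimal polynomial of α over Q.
m_α(x) = x^3 - 42x^2 + 588x - 3113

Set β = α - 14 = ∛(369), so β^3 = 369. Then (α - 14)^3 - 369 = 0, i.e. α is a root of g(x) = (x - 14)^3 - 369 = x^3 - 42x^2 + 588x - 3113. Since g(x) = h(x - 14) where h(x) = x^3 - 369, and h is irreducible over Q (because 369 is not a perfect cube, so h has no rational root, and a monic cubic with no rational root is irreducible), g is also irreducible (irreducibility is preserved under the substitution x → x - 14). Hence m_α(x) = x^3 - 42x^2 + 588x - 3113.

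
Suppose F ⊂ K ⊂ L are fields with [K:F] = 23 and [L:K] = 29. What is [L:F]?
[L:F] = 667

The tower law says that for any tower of field extensions F ⊂ K ⊂ L with finite degrees, [L:F] = [L:K] · [K:F]. Here this gives [L:F] = 29 · 23 = 667.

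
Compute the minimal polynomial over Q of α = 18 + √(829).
m_α(x) = x^2 - 36x - 505

From α - 18 = √(829), squaring gives (α - 18)^2 = 829, i.e. α^2 - 36α + 324 = 829, so α^2 - 36α - 505 = 0. The discriminant of x^2 - 36x - 505 is (-36)^2 - 4·(-505) = 1296 + 2020 = 3316, and 4·(829) is not a perfect square in Q since 829 is squarefree and ≠ 1. Hence x^2 - 36x - 505 is irreducible over Q and is the minimal polynomial of α.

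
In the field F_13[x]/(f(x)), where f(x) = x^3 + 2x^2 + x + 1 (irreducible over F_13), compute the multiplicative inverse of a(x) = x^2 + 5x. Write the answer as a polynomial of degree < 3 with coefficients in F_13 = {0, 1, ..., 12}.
a(x)^(-1) ≡ 10x^2 + 8x + 7 (mod f(x))

Since f is irreducible over F_13, F_13[x]/(f) is a field and a(x) ≠ 0 has an inverse. Apply the extended Euclidean algorithm to f(x) and a(x) in F_13[x]: f(x) = (x + 10)·a(x) + (3x + 1);  a(x) = (9x + 3)·(3x + 1) + (10). The last nonzero remainder is the constant 10 = gcd(f, a) in F_13. Back-substituting through the division chain expresses 10 = s(x)·a(x) + t(x)·f(x) with s(x) ≡ 9x^2 + 2x + 5 (mod f), so (9x^2 + 2x + 5)·a(x) ≡ 10 (mod f). Multiplying by 10^(-1) ≡ 4 in F_13 gives a(x)^(-1) ≡ 4·(9x^2 + 2x + 5) ≡ 10x^2 + 8x + 7 (mod f). Check: (x^2 + 5x)·(10x^2 + 8x + 7) = 10x^4 + 6x^3 + 8x^2 + 9x ≡ 1 (mod x^3 + 2x^2 + x + 1).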